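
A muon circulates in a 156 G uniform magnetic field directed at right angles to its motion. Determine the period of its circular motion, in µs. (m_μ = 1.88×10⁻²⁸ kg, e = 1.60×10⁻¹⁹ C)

The cyclotron period is independent of speed: T = 2πm/(qB).
T = 2π(1.88×10^-28) / [(1×1.60×10^-19)(0.0156)] = 4.73×10^-7 s.

T ≈ 0.473 µs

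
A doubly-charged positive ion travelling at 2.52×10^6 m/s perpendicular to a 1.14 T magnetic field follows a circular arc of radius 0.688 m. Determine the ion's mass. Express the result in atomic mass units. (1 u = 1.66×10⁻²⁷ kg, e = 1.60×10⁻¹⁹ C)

qvB = mv²/r ⇒ m = qBr/v.
m = (2×1.60×10^-19)(1.14)(0.688) / (2.52×10^6) = 9.96×10^-26 kg = 60.0 u.

m ≈ 60.0 u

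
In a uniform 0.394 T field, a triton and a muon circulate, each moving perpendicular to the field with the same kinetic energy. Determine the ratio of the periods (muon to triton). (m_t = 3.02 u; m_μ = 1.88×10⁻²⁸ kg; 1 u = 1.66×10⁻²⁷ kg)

ratio ≈ 0.0375

T = 2πm/(qB) is independent of speed, so T₂/T₁ = (m₂/q₂)/(m₁/q₁).
T_{muon}/T_{triton} = (1.88×10^-28/1e) / (5.01×10^-27/1e) = 0.0375.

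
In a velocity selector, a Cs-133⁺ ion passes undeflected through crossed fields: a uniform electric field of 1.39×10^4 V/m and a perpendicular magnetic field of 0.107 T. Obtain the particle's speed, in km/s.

v ≈ 130 km/s

For zero net force, qE = qvB, so v = E/B.
v = (1.39×10^4) / (0.107) = 1.30×10^5 m/s.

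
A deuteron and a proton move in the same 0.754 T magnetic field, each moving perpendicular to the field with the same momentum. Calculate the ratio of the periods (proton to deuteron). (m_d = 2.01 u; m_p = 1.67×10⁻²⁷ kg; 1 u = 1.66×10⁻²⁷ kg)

T = 2πm/(qB) is independent of speed, so T₂/T₁ = (m₂/q₂)/(m₁/q₁).
T_{proton}/T_{deuteron} = (1.67×10^-27/1e) / (3.34×10^-27/1e) = 0.501.

ratio ≈ 0.501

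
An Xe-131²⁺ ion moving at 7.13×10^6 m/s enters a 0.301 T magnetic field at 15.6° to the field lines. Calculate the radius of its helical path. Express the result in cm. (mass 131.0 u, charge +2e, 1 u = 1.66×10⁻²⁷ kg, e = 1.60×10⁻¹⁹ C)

Only the perpendicular component v⊥ = v sin15.6° = 1.92×10^6 m/s is bent by the field.
r = m v⊥ /(qB) = (2.17×10^-25)(1.92×10^6) / [(2×1.60×10^-19)(0.301)] = 4.33 m.

r ≈ 433 cm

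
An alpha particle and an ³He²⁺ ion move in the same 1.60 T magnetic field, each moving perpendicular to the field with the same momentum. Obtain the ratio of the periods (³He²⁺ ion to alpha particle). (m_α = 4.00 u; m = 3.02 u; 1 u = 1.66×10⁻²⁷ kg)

T = 2πm/(qB) is independent of speed, so T₂/T₁ = (m₂/q₂)/(m₁/q₁).
T_{³He²⁺ ion}/T_{alpha particle} = (5.01×10^-27/2e) / (6.64×10^-27/2e) = 0.755.

ratio ≈ 0.755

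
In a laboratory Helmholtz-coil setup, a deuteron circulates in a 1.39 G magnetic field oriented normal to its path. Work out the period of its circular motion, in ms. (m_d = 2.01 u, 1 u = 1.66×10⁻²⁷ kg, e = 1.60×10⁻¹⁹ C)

The cyclotron period is independent of speed: T = 2πm/(qB).
T = 2π(3.34×10^-27) / [(1×1.60×10^-19)(1.39×10^-4)] = 9.43×10^-4 s.

T ≈ 0.943 ms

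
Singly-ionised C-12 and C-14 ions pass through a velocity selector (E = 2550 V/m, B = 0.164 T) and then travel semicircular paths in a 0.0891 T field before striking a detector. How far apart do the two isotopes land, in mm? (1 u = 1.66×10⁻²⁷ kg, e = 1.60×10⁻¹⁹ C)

Both emerge at v = E/B₁ = 1.55×10^4 m/s.
r = mv/(qB₂), so r₁ = 0.02173 m and r₂ = 0.02535 m, giving Δr = 3.62×10^-3 m.
After a semicircle each ion lands a diameter 2r from the entry slit, so the separation is 2Δr = 7.24×10^-3 m.

Δd ≈ 7.24 mm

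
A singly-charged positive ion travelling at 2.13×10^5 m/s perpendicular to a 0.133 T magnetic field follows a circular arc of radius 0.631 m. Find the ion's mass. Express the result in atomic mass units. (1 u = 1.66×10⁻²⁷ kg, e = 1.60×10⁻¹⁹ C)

qvB = mv²/r ⇒ m = qBr/v.
m = (1×1.60×10^-19)(0.133)(0.631) / (2.13×10^5) = 6.30×10^-26 kg = 38.0 u.

m ≈ 38.0 u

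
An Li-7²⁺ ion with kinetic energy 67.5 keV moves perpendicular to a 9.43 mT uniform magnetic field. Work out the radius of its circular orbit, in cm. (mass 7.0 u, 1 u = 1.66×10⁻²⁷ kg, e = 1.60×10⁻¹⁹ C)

r ≈ 525 cm

Convert the energy: K = 67.5 keV = 1.08×10^-14 J.
v = √(2K/m) = √(2·1.08×10^-14/1.16×10^-26) = 1.36×10^6 m/s.
r = mv/(qB) = (1.16×10^-26)(1.36×10^6) / [(2×1.60×10^-19)(9.43×10^-3)] = 5.25 m.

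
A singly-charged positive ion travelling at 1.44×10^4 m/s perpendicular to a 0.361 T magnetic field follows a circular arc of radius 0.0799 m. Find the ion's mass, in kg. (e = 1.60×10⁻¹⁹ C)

m ≈ 3.20×10^-25 kg

qvB = mv²/r ⇒ m = qBr/v.
m = (1×1.60×10^-19)(0.361)(0.0799) / (1.44×10^4) = 3.20×10^-25 kg.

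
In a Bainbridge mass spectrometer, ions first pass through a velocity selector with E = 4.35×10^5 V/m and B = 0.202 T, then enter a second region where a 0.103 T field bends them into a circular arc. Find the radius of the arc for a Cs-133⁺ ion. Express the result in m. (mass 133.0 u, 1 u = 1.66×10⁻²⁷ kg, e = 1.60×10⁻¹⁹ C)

The selector passes v = E/B = 4.35×10^5/0.202 = 2.15×10^6 m/s.
In the deflection region, r = mv/(qB₂) = (2.21×10^-25)(2.15×10^6) / [(1×1.60×10^-19)(0.103)] = 28.8 m.

r ≈ 28.8 m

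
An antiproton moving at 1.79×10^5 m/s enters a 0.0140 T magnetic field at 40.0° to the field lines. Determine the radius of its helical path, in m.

Only the perpendicular component v⊥ = v sin40.0° = 1.15×10^5 m/s is bent by the field.
r = m v⊥ /(qB) = (1.67×10^-27)(1.15×10^5) / [(1×1.60×10^-19)(0.0140)] = 0.0858 m.

r ≈ 0.0858 m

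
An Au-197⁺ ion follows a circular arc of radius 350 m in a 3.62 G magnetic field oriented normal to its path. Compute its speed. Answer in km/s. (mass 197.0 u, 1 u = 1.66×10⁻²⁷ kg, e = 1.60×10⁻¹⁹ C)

From qvB = mv²/r, v = qBr/m.
v = (1×1.60×10^-19)(3.62×10^-4)(350) / (3.27×10^-25) = 6.20×10^4 m/s.

v ≈ 62.0 km/s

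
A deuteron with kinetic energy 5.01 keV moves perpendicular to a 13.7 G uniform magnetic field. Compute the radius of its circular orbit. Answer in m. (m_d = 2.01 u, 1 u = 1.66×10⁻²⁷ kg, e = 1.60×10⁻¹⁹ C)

r ≈ 10.6 m

Convert the energy: K = 5.01 keV = 8.02×10^-16 J.
v = √(2K/m) = √(2·8.02×10^-16/3.34×10^-27) = 6.93×10^5 m/s.
r = mv/(qB) = (3.34×10^-27)(6.93×10^5) / [(1×1.60×10^-19)(1.37×10^-3)] = 10.6 m.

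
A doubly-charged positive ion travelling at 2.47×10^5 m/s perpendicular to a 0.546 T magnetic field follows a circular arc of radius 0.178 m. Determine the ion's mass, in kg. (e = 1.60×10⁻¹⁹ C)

qvB = mv²/r ⇒ m = qBr/v.
m = (2×1.60×10^-19)(0.546)(0.178) / (2.47×10^5) = 1.26×10^-25 kg.

m ≈ 1.26×10^-25 kg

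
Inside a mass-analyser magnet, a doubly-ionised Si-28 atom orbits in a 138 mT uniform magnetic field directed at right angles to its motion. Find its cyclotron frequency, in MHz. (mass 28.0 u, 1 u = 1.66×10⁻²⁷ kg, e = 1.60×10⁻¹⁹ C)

f = qB/(2πm) = (2×1.60×10^-19)(0.138) / [2π(4.65×10^-26)] = 1.51×10^5 Hz.

f ≈ 0.151 MHz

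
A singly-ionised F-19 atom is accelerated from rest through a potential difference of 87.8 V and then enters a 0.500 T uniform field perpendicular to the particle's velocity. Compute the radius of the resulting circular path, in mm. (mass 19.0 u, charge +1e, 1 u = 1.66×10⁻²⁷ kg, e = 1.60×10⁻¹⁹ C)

r ≈ 11.8 mm

The kinetic energy gained is K = qV = (1×1.60×10^-19)(87.8) = 1.40×10^-17 J.
v = √(2K/m) = 2.98×10^4 m/s.
r = mv/(qB) = (3.15×10^-26)(2.98×10^4) / [(1×1.60×10^-19)(0.500)] = 0.0118 m.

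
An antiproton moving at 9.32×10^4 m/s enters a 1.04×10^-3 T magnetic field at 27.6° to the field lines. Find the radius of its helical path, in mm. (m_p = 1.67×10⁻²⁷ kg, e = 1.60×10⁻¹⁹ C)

r ≈ 433 mm

Only the perpendicular component v⊥ = v sin27.6° = 4.32×10^4 m/s is bent by the field.
r = m v⊥ /(qB) = (1.67×10^-27)(4.32×10^4) / [(1×1.60×10^-19)(1.04×10^-3)] = 0.433 m.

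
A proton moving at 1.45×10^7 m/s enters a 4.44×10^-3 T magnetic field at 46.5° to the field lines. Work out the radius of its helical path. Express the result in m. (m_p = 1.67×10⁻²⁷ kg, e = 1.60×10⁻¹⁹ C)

r ≈ 24.7 m

Only the perpendicular component v⊥ = v sin46.5° = 1.05×10^7 m/s is bent by the field.
r = m v⊥ /(qB) = (1.67×10^-27)(1.05×10^7) / [(1×1.60×10^-19)(4.44×10^-3)] = 24.7 m.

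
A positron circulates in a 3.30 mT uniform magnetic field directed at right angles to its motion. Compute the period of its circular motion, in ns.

The cyclotron period is independent of speed: T = 2πm/(qB).
T = 2π(9.11×10^-31) / [(1×1.60×10^-19)(3.30×10^-3)] = 1.08×10^-8 s.

T ≈ 10.8 ns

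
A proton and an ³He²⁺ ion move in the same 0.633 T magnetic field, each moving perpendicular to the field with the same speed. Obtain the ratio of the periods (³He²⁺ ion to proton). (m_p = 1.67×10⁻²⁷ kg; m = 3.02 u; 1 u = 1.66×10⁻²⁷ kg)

ratio ≈ 1.50

T = 2πm/(qB) is independent of speed, so T₂/T₁ = (m₂/q₂)/(m₁/q₁).
T_{³He²⁺ ion}/T_{proton} = (5.01×10^-27/2e) / (1.67×10^-27/1e) = 1.50.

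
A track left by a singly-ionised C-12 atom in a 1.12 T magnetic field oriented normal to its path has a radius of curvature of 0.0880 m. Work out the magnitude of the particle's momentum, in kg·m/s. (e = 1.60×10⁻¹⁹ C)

Since qvB = mv²/r, the momentum p = mv = qBr.
p = (1×1.60×10^-19)(1.12)(0.0880) = 1.58×10^-20 kg·m/s.

p ≈ 1.58×10^-20 kg·m/s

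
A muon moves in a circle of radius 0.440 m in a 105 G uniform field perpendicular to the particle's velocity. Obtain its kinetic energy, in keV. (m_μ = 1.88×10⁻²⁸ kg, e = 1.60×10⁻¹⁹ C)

v = qBr/m = (1×1.60×10^-19)(0.0105)(0.440) / (1.88×10^-28) = 3.93×10^6 m/s.
K = ½mv² = 0.5·(1.88×10^-28)·(3.93×10^6)² = 1.45×10^-15 J = 9.08 keV.

K ≈ 9.08 keV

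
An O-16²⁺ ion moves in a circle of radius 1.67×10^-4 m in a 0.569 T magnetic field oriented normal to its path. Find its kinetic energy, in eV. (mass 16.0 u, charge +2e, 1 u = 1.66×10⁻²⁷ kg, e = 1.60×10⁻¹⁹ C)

v = qBr/m = (2×1.60×10^-19)(0.569)(1.67×10^-4) / (2.66×10^-26) = 1140 m/s.
K = ½mv² = 0.5·(2.66×10^-26)·(1140)² = 1.74×10^-20 J = 0.109 eV.

K ≈ 0.109 eV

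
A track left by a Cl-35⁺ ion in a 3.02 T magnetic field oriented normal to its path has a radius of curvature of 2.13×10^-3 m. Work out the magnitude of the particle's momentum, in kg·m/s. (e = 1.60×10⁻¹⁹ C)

p ≈ 1.03×10^-21 kg·m/s

Since qvB = mv²/r, the momentum p = mv = qBr.
p = (1×1.60×10^-19)(3.02)(2.13×10^-3) = 1.03×10^-21 kg·m/s.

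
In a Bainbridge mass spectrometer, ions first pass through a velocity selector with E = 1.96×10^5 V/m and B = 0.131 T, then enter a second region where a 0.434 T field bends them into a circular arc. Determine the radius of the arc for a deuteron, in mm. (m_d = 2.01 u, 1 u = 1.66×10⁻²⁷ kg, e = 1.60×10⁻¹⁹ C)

r ≈ 71.9 mm

The selector passes v = E/B = 1.96×10^5/0.131 = 1.50×10^6 m/s.
In the deflection region, r = mv/(qB₂) = (3.34×10^-27)(1.50×10^6) / [(1×1.60×10^-19)(0.434)] = 0.0719 m.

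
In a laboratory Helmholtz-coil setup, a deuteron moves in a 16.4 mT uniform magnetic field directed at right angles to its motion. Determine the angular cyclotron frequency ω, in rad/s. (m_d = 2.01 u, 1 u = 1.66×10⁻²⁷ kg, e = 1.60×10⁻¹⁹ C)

ω ≈ 7.86×10^5 rad/s

ω = qB/m = (1×1.60×10^-19)(0.0164) / (3.34×10^-27) = 7.86×10^5 rad/s.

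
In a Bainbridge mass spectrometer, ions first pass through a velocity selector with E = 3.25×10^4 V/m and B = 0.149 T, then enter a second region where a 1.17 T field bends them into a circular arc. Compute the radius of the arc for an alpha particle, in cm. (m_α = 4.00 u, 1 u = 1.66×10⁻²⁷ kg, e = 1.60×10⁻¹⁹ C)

The selector passes v = E/B = 3.25×10^4/0.149 = 2.18×10^5 m/s.
In the deflection region, r = mv/(qB₂) = (6.64×10^-27)(2.18×10^5) / [(2×1.60×10^-19)(1.17)] = 3.87×10^-3 m.

r ≈ 0.387 cm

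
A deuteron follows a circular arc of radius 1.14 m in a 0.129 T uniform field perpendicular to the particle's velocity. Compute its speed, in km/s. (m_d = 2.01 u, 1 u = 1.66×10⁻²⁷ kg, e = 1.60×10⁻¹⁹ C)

From qvB = mv²/r, v = qBr/m.
v = (1×1.60×10^-19)(0.129)(1.14) / (3.34×10^-27) = 7.05×10^6 m/s.

v ≈ 7050 km/s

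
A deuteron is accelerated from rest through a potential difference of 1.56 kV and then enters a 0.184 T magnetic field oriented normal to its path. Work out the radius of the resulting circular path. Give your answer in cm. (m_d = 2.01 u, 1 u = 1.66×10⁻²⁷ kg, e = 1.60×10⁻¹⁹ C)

r ≈ 4.38 cm

The kinetic energy gained is K = qV = (1×1.60×10^-19)(1560) = 2.50×10^-16 J.
v = √(2K/m) = 3.87×10^5 m/s.
r = mv/(qB) = (3.34×10^-27)(3.87×10^5) / [(1×1.60×10^-19)(0.184)] = 0.0438 m.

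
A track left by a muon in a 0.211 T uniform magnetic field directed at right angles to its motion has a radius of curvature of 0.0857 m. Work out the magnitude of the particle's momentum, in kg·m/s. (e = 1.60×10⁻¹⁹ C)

p ≈ 2.89×10^-21 kg·m/s

Since qvB = mv²/r, the momentum p = mv = qBr.
p = (1×1.60×10^-19)(0.211)(0.0857) = 2.89×10^-21 kg·m/s.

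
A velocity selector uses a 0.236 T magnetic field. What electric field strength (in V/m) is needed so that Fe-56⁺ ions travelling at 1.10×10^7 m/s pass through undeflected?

E ≈ 2.60×10^6 V/m

qE = qvB ⇒ E = vB = (1.10×10^7)(0.236) = 2.60×10^6 V/m.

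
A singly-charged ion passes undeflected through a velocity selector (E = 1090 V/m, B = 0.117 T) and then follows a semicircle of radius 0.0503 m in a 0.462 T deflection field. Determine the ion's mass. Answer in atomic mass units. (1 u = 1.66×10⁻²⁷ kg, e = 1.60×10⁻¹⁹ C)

v = E/B₁ = 9320 m/s.
From r = mv/(qB₂), m = qB₂r/v = (1×1.60×10^-19)(0.462)(0.0503) / (9320) = 3.99×10^-25 kg.
In atomic mass units: m = 3.99×10^-25 / 1.66×10^-27 = 240 u.

m ≈ 240 u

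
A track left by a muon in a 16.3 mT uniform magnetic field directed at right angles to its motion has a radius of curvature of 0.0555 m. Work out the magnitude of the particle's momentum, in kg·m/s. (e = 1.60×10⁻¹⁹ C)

p ≈ 1.45×10^-22 kg·m/s

Since qvB = mv²/r, the momentum p = mv = qBr.
p = (1×1.60×10^-19)(0.0163)(0.0555) = 1.45×10^-22 kg·m/s.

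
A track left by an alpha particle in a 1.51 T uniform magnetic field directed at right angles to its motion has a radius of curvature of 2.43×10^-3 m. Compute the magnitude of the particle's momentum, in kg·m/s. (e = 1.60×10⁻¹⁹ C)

p ≈ 1.17×10^-21 kg·m/s

Since qvB = mv²/r, the momentum p = mv = qBr.
p = (2×1.60×10^-19)(1.51)(2.43×10^-3) = 1.17×10^-21 kg·m/s.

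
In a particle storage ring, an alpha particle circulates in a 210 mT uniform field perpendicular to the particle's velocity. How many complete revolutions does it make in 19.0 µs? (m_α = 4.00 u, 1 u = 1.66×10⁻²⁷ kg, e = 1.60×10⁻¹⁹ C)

N = 30

T = 2πm/(qB) = 2π(6.64×10^-27) / [(2×1.60×10^-19)(0.210)] = 6.2084×10^-7 s.
N = t/T = 1.90×10^-5 / 6.2084×10^-7 ≈ 30.60, so 30 complete revolutions.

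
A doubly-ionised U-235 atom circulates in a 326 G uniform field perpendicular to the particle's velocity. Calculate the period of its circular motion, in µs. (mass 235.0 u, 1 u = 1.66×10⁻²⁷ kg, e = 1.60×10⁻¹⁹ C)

T ≈ 235 µs

The cyclotron period is independent of speed: T = 2πm/(qB).
T = 2π(3.90×10^-25) / [(2×1.60×10^-19)(0.0326)] = 2.35×10^-4 s.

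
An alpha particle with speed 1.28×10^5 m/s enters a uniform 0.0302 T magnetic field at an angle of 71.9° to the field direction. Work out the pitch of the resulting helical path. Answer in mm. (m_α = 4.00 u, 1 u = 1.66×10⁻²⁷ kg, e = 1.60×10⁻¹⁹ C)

pitch ≈ 172 mm

The velocity component along B is v∥ = v cos71.9° = 3.98×10^4 m/s.
The cyclotron period T = 2πm/(qB) = 4.32×10^-6 s is set by m, q, B alone.
Pitch = v∥·T = (3.98×10^4)(4.32×10^-6) = 0.172 m.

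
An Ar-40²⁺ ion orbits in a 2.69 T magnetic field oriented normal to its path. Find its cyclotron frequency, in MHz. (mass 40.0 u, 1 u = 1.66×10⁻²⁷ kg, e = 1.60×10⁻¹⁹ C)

f = qB/(2πm) = (2×1.60×10^-19)(2.69) / [2π(6.64×10^-26)] = 2.06×10^6 Hz.

f ≈ 2.06 MHz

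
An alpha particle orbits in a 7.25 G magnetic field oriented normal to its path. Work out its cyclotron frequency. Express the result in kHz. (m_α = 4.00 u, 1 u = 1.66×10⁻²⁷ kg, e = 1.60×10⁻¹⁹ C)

f = qB/(2πm) = (2×1.60×10^-19)(7.25×10^-4) / [2π(6.64×10^-27)] = 5560 Hz.

f ≈ 5.56 kHz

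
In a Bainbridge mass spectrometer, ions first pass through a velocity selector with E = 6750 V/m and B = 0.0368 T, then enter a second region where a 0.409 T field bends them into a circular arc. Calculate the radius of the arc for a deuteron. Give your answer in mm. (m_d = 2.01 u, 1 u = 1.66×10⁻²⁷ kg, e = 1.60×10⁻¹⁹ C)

The selector passes v = E/B = 6750/0.0368 = 1.83×10^5 m/s.
In the deflection region, r = mv/(qB₂) = (3.34×10^-27)(1.83×10^5) / [(1×1.60×10^-19)(0.409)] = 9.35×10^-3 m.

r ≈ 9.35 mm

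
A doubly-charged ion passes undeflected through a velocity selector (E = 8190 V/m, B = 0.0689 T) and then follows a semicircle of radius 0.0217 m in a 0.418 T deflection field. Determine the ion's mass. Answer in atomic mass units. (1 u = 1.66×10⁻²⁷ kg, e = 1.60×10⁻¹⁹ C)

m ≈ 14.7 u

v = E/B₁ = 1.19×10^5 m/s.
From r = mv/(qB₂), m = qB₂r/v = (2×1.60×10^-19)(0.418)(0.0217) / (1.19×10^5) = 2.44×10^-26 kg.
In atomic mass units: m = 2.44×10^-26 / 1.66×10^-27 = 14.7 u.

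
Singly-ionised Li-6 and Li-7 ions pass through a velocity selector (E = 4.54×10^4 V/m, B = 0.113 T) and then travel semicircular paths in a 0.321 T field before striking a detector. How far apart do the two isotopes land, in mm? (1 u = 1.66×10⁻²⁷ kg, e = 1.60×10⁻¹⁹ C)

Δd ≈ 26.0 mm

Both emerge at v = E/B₁ = 4.02×10^5 m/s.
r = mv/(qB₂), so r₁ = 0.0779 m and r₂ = 0.0909 m, giving Δr = 0.0130 m.
After a semicircle each ion lands a diameter 2r from the entry slit, so the separation is 2Δr = 0.0260 m.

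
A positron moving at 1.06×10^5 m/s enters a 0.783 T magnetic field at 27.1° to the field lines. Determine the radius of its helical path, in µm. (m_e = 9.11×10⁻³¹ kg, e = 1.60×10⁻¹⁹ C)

r ≈ 0.351 µm

Only the perpendicular component v⊥ = v sin27.1° = 4.83×10^4 m/s is bent by the field.
r = m v⊥ /(qB) = (9.11×10^-31)(4.83×10^4) / [(1×1.60×10^-19)(0.783)] = 3.51×10^-7 m.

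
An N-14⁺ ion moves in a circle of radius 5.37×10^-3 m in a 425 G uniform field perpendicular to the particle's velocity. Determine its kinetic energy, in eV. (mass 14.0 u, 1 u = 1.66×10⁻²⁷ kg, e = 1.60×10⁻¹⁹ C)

K ≈ 0.179 eV

v = qBr/m = (1×1.60×10^-19)(0.0425)(5.37×10^-3) / (2.32×10^-26) = 1570 m/s.
K = ½mv² = 0.5·(2.32×10^-26)·(1570)² = 2.87×10^-20 J = 0.179 eV.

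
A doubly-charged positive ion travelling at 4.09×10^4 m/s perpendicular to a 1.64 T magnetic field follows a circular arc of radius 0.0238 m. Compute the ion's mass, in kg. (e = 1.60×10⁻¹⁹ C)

qvB = mv²/r ⇒ m = qBr/v.
m = (2×1.60×10^-19)(1.64)(0.0238) / (4.09×10^4) = 3.05×10^-25 kg.

m ≈ 3.05×10^-25 kg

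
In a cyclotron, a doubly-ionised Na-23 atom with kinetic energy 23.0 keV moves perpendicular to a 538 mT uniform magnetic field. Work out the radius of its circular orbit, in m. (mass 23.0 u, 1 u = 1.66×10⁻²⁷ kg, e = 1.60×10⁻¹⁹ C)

r ≈ 0.0974 m

Convert the energy: K = 23.0 keV = 3.68×10^-15 J.
v = √(2K/m) = √(2·3.68×10^-15/3.82×10^-26) = 4.39×10^5 m/s.
r = mv/(qB) = (3.82×10^-26)(4.39×10^5) / [(2×1.60×10^-19)(0.538)] = 0.0974 m.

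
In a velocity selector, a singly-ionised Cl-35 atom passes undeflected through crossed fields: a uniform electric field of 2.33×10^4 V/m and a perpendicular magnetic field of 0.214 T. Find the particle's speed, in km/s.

For zero net force, qE = qvB, so v = E/B.
v = (2.33×10^4) / (0.214) = 1.09×10^5 m/s.

v ≈ 109 km/s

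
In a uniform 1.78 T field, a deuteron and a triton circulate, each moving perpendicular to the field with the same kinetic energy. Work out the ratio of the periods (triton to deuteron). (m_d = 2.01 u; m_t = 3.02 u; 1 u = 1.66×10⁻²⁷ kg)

T = 2πm/(qB) is independent of speed, so T₂/T₁ = (m₂/q₂)/(m₁/q₁).
T_{triton}/T_{deuteron} = (5.01×10^-27/1e) / (3.34×10^-27/1e) = 1.50.

ratio ≈ 1.50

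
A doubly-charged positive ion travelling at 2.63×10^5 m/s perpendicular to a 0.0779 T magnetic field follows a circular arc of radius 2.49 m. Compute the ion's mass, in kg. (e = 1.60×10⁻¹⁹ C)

qvB = mv²/r ⇒ m = qBr/v.
m = (2×1.60×10^-19)(0.0779)(2.49) / (2.63×10^5) = 2.36×10^-25 kg.

m ≈ 2.36×10^-25 kg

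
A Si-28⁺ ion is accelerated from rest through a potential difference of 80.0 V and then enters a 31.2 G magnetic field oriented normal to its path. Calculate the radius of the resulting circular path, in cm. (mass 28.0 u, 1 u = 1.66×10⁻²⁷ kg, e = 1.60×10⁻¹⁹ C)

r ≈ 219 cm

The kinetic energy gained is K = qV = (1×1.60×10^-19)(80.0) = 1.28×10^-17 J.
v = √(2K/m) = 2.35×10^4 m/s.
r = mv/(qB) = (4.65×10^-26)(2.35×10^4) / [(1×1.60×10^-19)(3.12×10^-3)] = 2.19 m.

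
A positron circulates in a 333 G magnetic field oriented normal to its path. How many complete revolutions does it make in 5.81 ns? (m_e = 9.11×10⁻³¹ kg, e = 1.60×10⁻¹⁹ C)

T = 2πm/(qB) = 2π(9.11×10^-31) / [(1×1.60×10^-19)(0.0333)] = 1.0743×10^-9 s.
N = t/T = 5.81×10^-9 / 1.0743×10^-9 ≈ 5.41, so 5 complete revolutions.

N = 5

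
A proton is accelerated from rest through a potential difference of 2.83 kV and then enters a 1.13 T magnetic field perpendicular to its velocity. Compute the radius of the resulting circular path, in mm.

The kinetic energy gained is K = qV = (1×1.60×10^-19)(2830) = 4.53×10^-16 J.
v = √(2K/m) = 7.36×10^5 m/s.
r = mv/(qB) = (1.67×10^-27)(7.36×10^5) / [(1×1.60×10^-19)(1.13)] = 6.80×10^-3 m.

r ≈ 6.80 mm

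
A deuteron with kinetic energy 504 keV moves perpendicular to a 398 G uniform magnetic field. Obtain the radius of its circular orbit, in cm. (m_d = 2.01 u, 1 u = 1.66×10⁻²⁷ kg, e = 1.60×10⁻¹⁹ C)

Convert the energy: K = 504 keV = 8.06×10^-14 J.
v = √(2K/m) = √(2·8.06×10^-14/3.34×10^-27) = 6.95×10^6 m/s.
r = mv/(qB) = (3.34×10^-27)(6.95×10^6) / [(1×1.60×10^-19)(0.0398)] = 3.64 m.

r ≈ 364 cm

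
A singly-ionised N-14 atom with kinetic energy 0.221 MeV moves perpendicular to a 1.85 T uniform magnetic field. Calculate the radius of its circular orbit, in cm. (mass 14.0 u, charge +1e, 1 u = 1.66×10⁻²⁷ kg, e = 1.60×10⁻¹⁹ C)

Convert the energy: K = 0.221 MeV = 3.54×10^-14 J.
v = √(2K/m) = √(2·3.54×10^-14/2.32×10^-26) = 1.74×10^6 m/s.
r = mv/(qB) = (2.32×10^-26)(1.74×10^6) / [(1×1.60×10^-19)(1.85)] = 0.137 m.

r ≈ 13.7 cm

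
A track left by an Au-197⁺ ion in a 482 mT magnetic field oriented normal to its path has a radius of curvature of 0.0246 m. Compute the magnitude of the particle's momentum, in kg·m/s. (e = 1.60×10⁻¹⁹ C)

Since qvB = mv²/r, the momentum p = mv = qBr.
p = (1×1.60×10^-19)(0.482)(0.0246) = 1.90×10^-21 kg·m/s.

p ≈ 1.90×10^-21 kg·m/s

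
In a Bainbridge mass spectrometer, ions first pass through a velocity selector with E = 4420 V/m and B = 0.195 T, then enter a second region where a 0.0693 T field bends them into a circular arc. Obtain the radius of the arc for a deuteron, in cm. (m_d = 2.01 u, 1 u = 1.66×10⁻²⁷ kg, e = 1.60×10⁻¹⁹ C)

The selector passes v = E/B = 4420/0.195 = 2.27×10^4 m/s.
In the deflection region, r = mv/(qB₂) = (3.34×10^-27)(2.27×10^4) / [(1×1.60×10^-19)(0.0693)] = 6.82×10^-3 m.

r ≈ 0.682 cm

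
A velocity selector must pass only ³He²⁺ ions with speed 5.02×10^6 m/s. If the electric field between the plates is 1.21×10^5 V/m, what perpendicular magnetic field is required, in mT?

B ≈ 24.1 mT

qE = qvB ⇒ B = E/v = (1.21×10^5) / (5.02×10^6) = 0.0241 T.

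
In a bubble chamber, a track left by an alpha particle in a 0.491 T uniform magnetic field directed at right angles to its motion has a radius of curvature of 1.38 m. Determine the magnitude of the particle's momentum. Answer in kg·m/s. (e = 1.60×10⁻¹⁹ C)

Since qvB = mv²/r, the momentum p = mv = qBr.
p = (2×1.60×10^-19)(0.491)(1.38) = 2.17×10^-19 kg·m/s.

p ≈ 2.17×10^-19 kg·m/s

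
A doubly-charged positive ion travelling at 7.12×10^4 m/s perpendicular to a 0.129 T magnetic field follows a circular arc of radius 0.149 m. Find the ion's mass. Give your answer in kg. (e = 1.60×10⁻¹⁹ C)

qvB = mv²/r ⇒ m = qBr/v.
m = (2×1.60×10^-19)(0.129)(0.149) / (7.12×10^4) = 8.64×10^-26 kg.

m ≈ 8.64×10^-26 kg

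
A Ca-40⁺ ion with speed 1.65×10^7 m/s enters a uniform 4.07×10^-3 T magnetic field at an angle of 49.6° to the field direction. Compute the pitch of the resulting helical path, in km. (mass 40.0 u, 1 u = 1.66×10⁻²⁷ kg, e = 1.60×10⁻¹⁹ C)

pitch ≈ 6.85 km

The velocity component along B is v∥ = v cos49.6° = 1.07×10^7 m/s.
The cyclotron period T = 2πm/(qB) = 6.41×10^-4 s is set by m, q, B alone.
Pitch = v∥·T = (1.07×10^7)(6.41×10^-4) = 6850 m.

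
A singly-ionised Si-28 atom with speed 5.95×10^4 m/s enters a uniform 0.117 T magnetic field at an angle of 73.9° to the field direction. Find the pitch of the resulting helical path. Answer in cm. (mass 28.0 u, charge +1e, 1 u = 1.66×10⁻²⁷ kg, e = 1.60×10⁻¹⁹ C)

The velocity component along B is v∥ = v cos73.9° = 1.65×10^4 m/s.
The cyclotron period T = 2πm/(qB) = 1.56×10^-5 s is set by m, q, B alone.
Pitch = v∥·T = (1.65×10^4)(1.56×10^-5) = 0.257 m.

pitch ≈ 25.7 cm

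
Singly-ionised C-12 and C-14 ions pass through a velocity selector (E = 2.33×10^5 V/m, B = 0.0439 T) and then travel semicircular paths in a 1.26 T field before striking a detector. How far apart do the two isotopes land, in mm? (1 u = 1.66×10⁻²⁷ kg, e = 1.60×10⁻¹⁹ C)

Δd ≈ 175 mm

Both emerge at v = E/B₁ = 5.31×10^6 m/s.
r = mv/(qB₂), so r₁ = 0.5244 m and r₂ = 0.6118 m, giving Δr = 0.0874 m.
After a semicircle each ion lands a diameter 2r from the entry slit, so the separation is 2Δr = 0.175 m.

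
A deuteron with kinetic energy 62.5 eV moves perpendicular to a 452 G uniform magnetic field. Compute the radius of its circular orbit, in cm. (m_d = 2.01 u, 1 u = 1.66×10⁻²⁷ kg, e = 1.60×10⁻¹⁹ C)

r ≈ 3.57 cm

Convert the energy: K = 62.5 eV = 1.00×10^-17 J.
v = √(2K/m) = √(2·1.00×10^-17/3.34×10^-27) = 7.74×10^4 m/s.
r = mv/(qB) = (3.34×10^-27)(7.74×10^4) / [(1×1.60×10^-19)(0.0452)] = 0.0357 m.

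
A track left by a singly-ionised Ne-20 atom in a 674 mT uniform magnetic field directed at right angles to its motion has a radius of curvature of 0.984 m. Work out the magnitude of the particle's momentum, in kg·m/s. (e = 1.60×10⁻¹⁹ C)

p ≈ 1.06×10^-19 kg·m/s

Since qvB = mv²/r, the momentum p = mv = qBr.
p = (1×1.60×10^-19)(0.674)(0.984) = 1.06×10^-19 kg·m/s.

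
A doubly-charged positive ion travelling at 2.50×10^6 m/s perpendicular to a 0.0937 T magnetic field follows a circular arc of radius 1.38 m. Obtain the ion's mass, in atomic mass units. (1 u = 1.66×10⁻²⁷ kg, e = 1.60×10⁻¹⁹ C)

m ≈ 9.97 u

qvB = mv²/r ⇒ m = qBr/v.
m = (2×1.60×10^-19)(0.0937)(1.38) / (2.50×10^6) = 1.66×10^-26 kg = 9.97 u.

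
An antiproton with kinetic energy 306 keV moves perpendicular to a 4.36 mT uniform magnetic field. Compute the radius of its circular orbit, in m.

r ≈ 18.3 m

Convert the energy: K = 306 keV = 4.90×10^-14 J.
v = √(2K/m) = √(2·4.90×10^-14/1.67×10^-27) = 7.66×10^6 m/s.
r = mv/(qB) = (1.67×10^-27)(7.66×10^6) / [(1×1.60×10^-19)(4.36×10^-3)] = 18.3 m.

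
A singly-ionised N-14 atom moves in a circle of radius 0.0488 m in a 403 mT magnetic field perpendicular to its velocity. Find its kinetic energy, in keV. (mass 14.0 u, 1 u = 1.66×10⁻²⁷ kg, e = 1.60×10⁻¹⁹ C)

v = qBr/m = (1×1.60×10^-19)(0.403)(0.0488) / (2.32×10^-26) = 1.35×10^5 m/s.
K = ½mv² = 0.5·(2.32×10^-26)·(1.35×10^5)² = 2.13×10^-16 J = 1.33 keV.

K ≈ 1.33 keV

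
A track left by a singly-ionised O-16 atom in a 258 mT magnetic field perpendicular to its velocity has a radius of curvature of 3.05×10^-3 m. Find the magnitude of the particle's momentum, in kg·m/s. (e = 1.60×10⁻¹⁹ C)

p ≈ 1.26×10^-22 kg·m/s

Since qvB = mv²/r, the momentum p = mv = qBr.
p = (1×1.60×10^-19)(0.258)(3.05×10^-3) = 1.26×10^-22 kg·m/s.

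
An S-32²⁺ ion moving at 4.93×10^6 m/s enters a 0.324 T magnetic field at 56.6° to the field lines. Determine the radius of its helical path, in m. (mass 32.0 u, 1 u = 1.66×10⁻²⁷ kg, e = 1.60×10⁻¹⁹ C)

r ≈ 2.11 m

Only the perpendicular component v⊥ = v sin56.6° = 4.12×10^6 m/s is bent by the field.
r = m v⊥ /(qB) = (5.31×10^-26)(4.12×10^6) / [(2×1.60×10^-19)(0.324)] = 2.11 m.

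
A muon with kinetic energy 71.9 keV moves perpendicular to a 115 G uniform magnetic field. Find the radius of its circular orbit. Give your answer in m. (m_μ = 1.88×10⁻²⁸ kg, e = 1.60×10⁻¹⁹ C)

Convert the energy: K = 71.9 keV = 1.15×10^-14 J.
v = √(2K/m) = √(2·1.15×10^-14/1.88×10^-28) = 1.11×10^7 m/s.
r = mv/(qB) = (1.88×10^-28)(1.11×10^7) / [(1×1.60×10^-19)(0.0115)] = 1.13 m.

r ≈ 1.13 m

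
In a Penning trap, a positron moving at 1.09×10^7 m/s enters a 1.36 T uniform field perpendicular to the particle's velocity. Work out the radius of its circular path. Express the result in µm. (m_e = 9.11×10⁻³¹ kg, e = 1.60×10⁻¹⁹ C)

r ≈ 45.6 µm

The magnetic force provides the centripetal force: qvB = mv²/r, so r = mv/(qB).
r = (9.11×10^-31 kg)(1.09×10^7 m/s) / [(1×1.60×10^-19 C)(1.36 T)] = 4.56×10^-5 m.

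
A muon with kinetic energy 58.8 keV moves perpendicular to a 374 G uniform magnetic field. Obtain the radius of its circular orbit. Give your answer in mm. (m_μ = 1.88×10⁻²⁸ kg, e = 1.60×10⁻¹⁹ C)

Convert the energy: K = 58.8 keV = 9.41×10^-15 J.
v = √(2K/m) = √(2·9.41×10^-15/1.88×10^-28) = 1.00×10^7 m/s.
r = mv/(qB) = (1.88×10^-28)(1.00×10^7) / [(1×1.60×10^-19)(0.0374)] = 0.314 m.

r ≈ 314 mm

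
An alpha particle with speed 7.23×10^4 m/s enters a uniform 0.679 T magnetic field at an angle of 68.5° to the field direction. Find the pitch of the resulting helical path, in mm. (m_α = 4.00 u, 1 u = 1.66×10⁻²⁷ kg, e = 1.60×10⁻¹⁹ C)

The velocity component along B is v∥ = v cos68.5° = 2.65×10^4 m/s.
The cyclotron period T = 2πm/(qB) = 1.92×10^-7 s is set by m, q, B alone.
Pitch = v∥·T = (2.65×10^4)(1.92×10^-7) = 5.09×10^-3 m.

pitch ≈ 5.09 mm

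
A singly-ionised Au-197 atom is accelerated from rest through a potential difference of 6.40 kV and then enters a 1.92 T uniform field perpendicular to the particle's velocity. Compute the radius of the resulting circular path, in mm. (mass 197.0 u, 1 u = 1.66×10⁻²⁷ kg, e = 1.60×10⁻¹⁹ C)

The kinetic energy gained is K = qV = (1×1.60×10^-19)(6400) = 1.02×10^-15 J.
v = √(2K/m) = 7.91×10^4 m/s.
r = mv/(qB) = (3.27×10^-25)(7.91×10^4) / [(1×1.60×10^-19)(1.92)] = 0.0842 m.

r ≈ 84.2 mm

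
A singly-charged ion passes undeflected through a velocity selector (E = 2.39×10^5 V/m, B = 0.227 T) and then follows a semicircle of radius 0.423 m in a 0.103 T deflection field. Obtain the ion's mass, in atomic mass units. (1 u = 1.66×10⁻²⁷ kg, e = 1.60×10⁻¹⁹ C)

m ≈ 3.99 u

v = E/B₁ = 1.05×10^6 m/s.
From r = mv/(qB₂), m = qB₂r/v = (1×1.60×10^-19)(0.103)(0.423) / (1.05×10^6) = 6.62×10^-27 kg.
In atomic mass units: m = 6.62×10^-27 / 1.66×10^-27 = 3.99 u.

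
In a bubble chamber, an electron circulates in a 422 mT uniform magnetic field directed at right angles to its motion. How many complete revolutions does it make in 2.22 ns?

T = 2πm/(qB) = 2π(9.11×10^-31) / [(1×1.60×10^-19)(0.422)] = 8.4775×10^-11 s.
N = t/T = 2.22×10^-9 / 8.4775×10^-11 ≈ 26.19, so 26 complete revolutions.

N = 26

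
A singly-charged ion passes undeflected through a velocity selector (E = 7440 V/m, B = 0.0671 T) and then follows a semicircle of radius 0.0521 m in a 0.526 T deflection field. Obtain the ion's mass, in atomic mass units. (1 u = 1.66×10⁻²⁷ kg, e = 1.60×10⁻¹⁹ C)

v = E/B₁ = 1.11×10^5 m/s.
From r = mv/(qB₂), m = qB₂r/v = (1×1.60×10^-19)(0.526)(0.0521) / (1.11×10^5) = 3.95×10^-26 kg.
In atomic mass units: m = 3.95×10^-26 / 1.66×10^-27 = 23.8 u.

m ≈ 23.8 u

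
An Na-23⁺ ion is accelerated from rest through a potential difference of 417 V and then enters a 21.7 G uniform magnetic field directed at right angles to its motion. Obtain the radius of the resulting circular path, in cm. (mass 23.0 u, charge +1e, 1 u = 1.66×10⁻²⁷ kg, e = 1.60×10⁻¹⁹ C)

r ≈ 650 cm

The kinetic energy gained is K = qV = (1×1.60×10^-19)(417) = 6.67×10^-17 J.
v = √(2K/m) = 5.91×10^4 m/s.
r = mv/(qB) = (3.82×10^-26)(5.91×10^4) / [(1×1.60×10^-19)(2.17×10^-3)] = 6.50 m.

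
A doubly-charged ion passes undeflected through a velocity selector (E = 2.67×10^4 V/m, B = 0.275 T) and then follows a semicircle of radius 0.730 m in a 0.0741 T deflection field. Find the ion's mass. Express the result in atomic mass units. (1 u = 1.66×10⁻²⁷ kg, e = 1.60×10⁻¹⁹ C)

v = E/B₁ = 9.71×10^4 m/s.
From r = mv/(qB₂), m = qB₂r/v = (2×1.60×10^-19)(0.0741)(0.730) / (9.71×10^4) = 1.78×10^-25 kg.
In atomic mass units: m = 1.78×10^-25 / 1.66×10^-27 = 107 u.

m ≈ 107 u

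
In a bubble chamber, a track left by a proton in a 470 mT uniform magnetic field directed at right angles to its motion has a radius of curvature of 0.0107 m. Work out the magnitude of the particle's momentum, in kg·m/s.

Since qvB = mv²/r, the momentum p = mv = qBr.
p = (1×1.60×10^-19)(0.470)(0.0107) = 8.05×10^-22 kg·m/s.

p ≈ 8.05×10^-22 kg·m/s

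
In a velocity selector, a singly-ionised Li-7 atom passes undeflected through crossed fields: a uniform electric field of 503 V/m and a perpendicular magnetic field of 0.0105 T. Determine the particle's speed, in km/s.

v ≈ 47.9 km/s

For zero net force, qE = qvB, so v = E/B.
v = (503) / (0.0105) = 4.79×10^4 m/s.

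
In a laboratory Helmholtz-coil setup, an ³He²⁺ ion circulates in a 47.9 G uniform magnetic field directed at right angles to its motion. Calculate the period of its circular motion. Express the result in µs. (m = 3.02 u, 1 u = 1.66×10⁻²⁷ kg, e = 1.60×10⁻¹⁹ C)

T ≈ 20.5 µs

The cyclotron period is independent of speed: T = 2πm/(qB).
T = 2π(5.01×10^-27) / [(2×1.60×10^-19)(4.79×10^-3)] = 2.05×10^-5 s.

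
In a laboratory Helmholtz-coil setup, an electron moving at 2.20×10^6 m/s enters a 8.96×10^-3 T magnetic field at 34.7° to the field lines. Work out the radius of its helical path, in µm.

r ≈ 796 µm

Only the perpendicular component v⊥ = v sin34.7° = 1.25×10^6 m/s is bent by the field.
r = m v⊥ /(qB) = (9.11×10^-31)(1.25×10^6) / [(1×1.60×10^-19)(8.96×10^-3)] = 7.96×10^-4 m.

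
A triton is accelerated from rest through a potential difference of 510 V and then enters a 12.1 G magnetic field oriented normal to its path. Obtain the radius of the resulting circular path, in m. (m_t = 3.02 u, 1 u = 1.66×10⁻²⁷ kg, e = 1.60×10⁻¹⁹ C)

The kinetic energy gained is K = qV = (1×1.60×10^-19)(510) = 8.16×10^-17 J.
v = √(2K/m) = 1.80×10^5 m/s.
r = mv/(qB) = (5.01×10^-27)(1.80×10^5) / [(1×1.60×10^-19)(1.21×10^-3)] = 4.67 m.

r ≈ 4.67 m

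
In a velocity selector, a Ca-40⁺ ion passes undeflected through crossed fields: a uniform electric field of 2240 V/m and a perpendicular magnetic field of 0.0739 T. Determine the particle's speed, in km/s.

v ≈ 30.3 km/s

For zero net force, qE = qvB, so v = E/B.
v = (2240) / (0.0739) = 3.03×10^4 m/s.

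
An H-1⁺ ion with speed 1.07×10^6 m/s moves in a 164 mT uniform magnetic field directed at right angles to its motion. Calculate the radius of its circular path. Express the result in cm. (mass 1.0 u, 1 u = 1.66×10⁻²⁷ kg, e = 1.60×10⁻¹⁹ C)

The magnetic force provides the centripetal force: qvB = mv²/r, so r = mv/(qB).
r = (1.66×10^-27 kg)(1.07×10^6 m/s) / [(1×1.60×10^-19 C)(0.164 T)] = 0.0677 m.

r ≈ 6.77 cm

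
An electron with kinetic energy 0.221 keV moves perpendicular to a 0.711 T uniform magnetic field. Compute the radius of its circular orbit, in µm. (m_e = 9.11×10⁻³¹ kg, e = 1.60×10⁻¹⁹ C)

Convert the energy: K = 0.221 keV = 3.54×10^-17 J.
v = √(2K/m) = √(2·3.54×10^-17/9.11×10^-31) = 8.81×10^6 m/s.
r = mv/(qB) = (9.11×10^-31)(8.81×10^6) / [(1×1.60×10^-19)(0.711)] = 7.06×10^-5 m.

r ≈ 70.6 µm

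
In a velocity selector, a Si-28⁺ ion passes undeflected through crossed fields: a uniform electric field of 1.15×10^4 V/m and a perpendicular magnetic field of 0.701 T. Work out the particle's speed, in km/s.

v ≈ 16.4 km/s

For zero net force, qE = qvB, so v = E/B.
v = (1.15×10^4) / (0.701) = 1.64×10^4 m/s.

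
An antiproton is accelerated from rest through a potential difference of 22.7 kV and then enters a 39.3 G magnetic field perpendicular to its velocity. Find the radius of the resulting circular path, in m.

r ≈ 5.54 m

The kinetic energy gained is K = qV = (1×1.60×10^-19)(2.27×10^4) = 3.63×10^-15 J.
v = √(2K/m) = 2.09×10^6 m/s.
r = mv/(qB) = (1.67×10^-27)(2.09×10^6) / [(1×1.60×10^-19)(3.93×10^-3)] = 5.54 m.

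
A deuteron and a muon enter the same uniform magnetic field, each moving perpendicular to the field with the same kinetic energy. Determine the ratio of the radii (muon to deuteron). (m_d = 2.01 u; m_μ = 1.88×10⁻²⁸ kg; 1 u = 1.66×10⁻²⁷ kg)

ratio ≈ 0.237

r = √(2mK)/(qB) ⇒ at equal K, r ∝ √m/q.
r_{muon}/r_{deuteron} = 0.237.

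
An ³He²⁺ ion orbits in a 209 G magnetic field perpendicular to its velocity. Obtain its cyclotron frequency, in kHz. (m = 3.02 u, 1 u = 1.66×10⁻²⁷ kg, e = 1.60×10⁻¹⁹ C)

f ≈ 212 kHz

f = qB/(2πm) = (2×1.60×10^-19)(0.0209) / [2π(5.01×10^-27)] = 2.12×10^5 Hz.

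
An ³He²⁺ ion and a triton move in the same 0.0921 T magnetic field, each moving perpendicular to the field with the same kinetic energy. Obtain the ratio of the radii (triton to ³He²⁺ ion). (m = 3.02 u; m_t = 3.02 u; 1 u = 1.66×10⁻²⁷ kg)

r = √(2mK)/(qB) ⇒ at equal K, r ∝ √m/q.
r_{triton}/r_{³He²⁺ ion} = 2.00.

ratio ≈ 2.00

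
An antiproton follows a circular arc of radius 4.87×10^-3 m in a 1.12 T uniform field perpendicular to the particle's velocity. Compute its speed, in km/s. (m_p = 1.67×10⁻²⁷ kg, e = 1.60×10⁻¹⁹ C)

v ≈ 523 km/s

From qvB = mv²/r, v = qBr/m.
v = (1×1.60×10^-19)(1.12)(4.87×10^-3) / (1.67×10^-27) = 5.23×10^5 m/s.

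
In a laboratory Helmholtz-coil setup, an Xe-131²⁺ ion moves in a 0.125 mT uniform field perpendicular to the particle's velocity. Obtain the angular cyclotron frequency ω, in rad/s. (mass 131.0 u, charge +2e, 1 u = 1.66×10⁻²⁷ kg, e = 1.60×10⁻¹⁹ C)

ω = qB/m = (2×1.60×10^-19)(1.25×10^-4) / (2.17×10^-25) = 184 rad/s.

ω ≈ 184 rad/s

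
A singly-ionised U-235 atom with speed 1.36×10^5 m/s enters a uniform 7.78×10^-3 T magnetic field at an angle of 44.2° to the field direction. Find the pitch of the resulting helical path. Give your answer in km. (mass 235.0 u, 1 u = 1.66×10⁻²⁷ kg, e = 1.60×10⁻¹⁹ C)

pitch ≈ 0.192 km

The velocity component along B is v∥ = v cos44.2° = 9.75×10^4 m/s.
The cyclotron period T = 2πm/(qB) = 1.97×10^-3 s is set by m, q, B alone.
Pitch = v∥·T = (9.75×10^4)(1.97×10^-3) = 192 m.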